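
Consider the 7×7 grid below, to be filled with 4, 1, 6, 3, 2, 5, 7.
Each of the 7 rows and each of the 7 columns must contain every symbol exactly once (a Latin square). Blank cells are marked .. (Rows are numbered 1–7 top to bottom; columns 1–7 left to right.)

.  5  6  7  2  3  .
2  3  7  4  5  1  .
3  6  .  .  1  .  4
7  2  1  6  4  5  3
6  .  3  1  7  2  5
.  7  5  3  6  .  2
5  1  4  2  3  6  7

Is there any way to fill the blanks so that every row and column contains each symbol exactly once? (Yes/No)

No row or column among the givens repeats a symbol, and propagating forced cells runs into no contradiction.
One valid completion exists (for instance, 4 5 6 7 2 3 1 / 2 3 7 4 5 1 6 / 3 6 2 5 1 7 4 / 7 2 1 6 4 5 3 / 6 4 3 1 7 2 5 / 1 7 5 3 6 4 2 / 5 1 4 2 3 6 7).

Yes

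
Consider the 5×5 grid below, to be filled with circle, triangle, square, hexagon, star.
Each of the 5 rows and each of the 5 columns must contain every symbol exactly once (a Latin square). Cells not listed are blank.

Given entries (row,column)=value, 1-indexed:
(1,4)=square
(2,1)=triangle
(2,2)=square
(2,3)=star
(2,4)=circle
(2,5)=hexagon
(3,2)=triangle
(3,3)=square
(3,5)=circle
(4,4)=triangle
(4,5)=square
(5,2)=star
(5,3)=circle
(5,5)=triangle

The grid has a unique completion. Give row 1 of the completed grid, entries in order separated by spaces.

circle hexagon triangle square star

Row 1, column 5: row 1 has {square} and column 5 has {circle, triangle, square, hexagon}, leaving only star.
Row 4, column 3: row 4 has {triangle, square} and column 3 has {circle, square, star}, leaving only hexagon.
Row 1, column 3: row 1 has {square, star} and column 3 has {circle, square, hexagon, star}, leaving only triangle.
Row 4, column 2: row 4 has {triangle, square, hexagon} and column 2 has {triangle, square, star}, leaving only circle.
Row 1, column 2: row 1 has {triangle, square, star} and column 2 has {circle, triangle, square, star}, leaving only hexagon.
Row 1, column 1: row 1 has {triangle, square, hexagon, star} and column 1 has {triangle}, leaving only circle.
So row 1 reads: circle hexagon triangle square star.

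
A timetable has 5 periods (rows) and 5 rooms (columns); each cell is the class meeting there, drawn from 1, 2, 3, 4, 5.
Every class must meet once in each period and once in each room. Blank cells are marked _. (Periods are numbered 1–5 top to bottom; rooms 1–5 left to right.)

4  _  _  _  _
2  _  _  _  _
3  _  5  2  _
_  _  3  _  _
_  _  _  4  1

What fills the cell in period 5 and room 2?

Period 3, room 5: period 3 has {2, 3, 5} and room 5 has {1}, leaving only 4.
Period 3, room 2: period 3 has {2, 3, 4, 5} and room 2 has {}, leaving only 1.
Period 5, room 1: period 5 has {1, 4} and room 1 has {2, 3, 4}, leaving only 5.
Period 4, room 1: period 4 has {3} and room 1 has {2, 3, 4, 5}, leaving only 1.
Period 4, room 4: period 4 has {1, 3} and room 4 has {2, 4}, leaving only 5.
Period 4, room 5: period 4 has {1, 3, 5} and room 5 has {1, 4}, leaving only 2.
Period 4, room 2: period 4 has {1, 2, 3, 5} and room 2 has {1}, leaving only 4.
Period 5, room 3: period 5 has {1, 4, 5} and room 3 has {3, 5}, leaving only 2.
Period 5 already has {1, 2, 4, 5} and room 2 already has {1, 4}, so period 5, room 2 must be 3.

3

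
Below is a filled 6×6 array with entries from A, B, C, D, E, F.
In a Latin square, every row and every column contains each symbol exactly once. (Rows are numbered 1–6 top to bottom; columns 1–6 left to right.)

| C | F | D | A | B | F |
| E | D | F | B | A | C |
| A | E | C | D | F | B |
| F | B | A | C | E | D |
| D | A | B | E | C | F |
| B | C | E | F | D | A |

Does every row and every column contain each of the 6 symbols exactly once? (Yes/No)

Column 6 contains F twice (at rows 1 and 5), so it is not a permutation.

No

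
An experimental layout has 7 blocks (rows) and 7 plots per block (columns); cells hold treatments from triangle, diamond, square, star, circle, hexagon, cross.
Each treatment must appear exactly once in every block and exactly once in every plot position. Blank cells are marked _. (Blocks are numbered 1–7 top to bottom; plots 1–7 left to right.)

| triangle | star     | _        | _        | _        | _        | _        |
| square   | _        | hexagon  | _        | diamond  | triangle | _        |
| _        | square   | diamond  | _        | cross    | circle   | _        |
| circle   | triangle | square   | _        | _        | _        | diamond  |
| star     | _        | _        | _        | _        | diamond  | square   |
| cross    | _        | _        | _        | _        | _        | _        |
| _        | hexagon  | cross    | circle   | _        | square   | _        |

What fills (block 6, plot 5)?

triangle

Block 1, plot 3: block 1 has {triangle, star} and plot 3 has {diamond, square, hexagon, cross}, leaving only circle.
Block 3, plot 1: block 3 has {diamond, square, circle, cross} and plot 1 has {triangle, square, star, circle, cross}, leaving only hexagon.
Block 5, plot 3: block 5 has {diamond, square, star} and plot 3 has {diamond, square, circle, hexagon, cross}, leaving only triangle.
Block 6, plot 3: block 6 has {cross} and plot 3 has {triangle, diamond, square, circle, hexagon, cross}, leaving only star.
Block 6, plot 6: block 6 has {star, cross} and plot 6 has {triangle, diamond, square, circle}, leaving only hexagon.
Block 1, plot 6: block 1 has {triangle, star, circle} and plot 6 has {triangle, diamond, square, circle, hexagon}, leaving only cross.
Block 1, plot 7: block 1 has {triangle, star, circle, cross} and plot 7 has {diamond, square}, leaving only hexagon.
Block 1, plot 5: block 1 has {triangle, star, circle, hexagon, cross} and plot 5 has {diamond, cross}, leaving only square.
Block 1, plot 4: block 1 has {triangle, square, star, circle, hexagon, cross} and plot 4 has {circle}, leaving only diamond.
Block 4, plot 6: block 4 has {triangle, diamond, square, circle} and plot 6 has {triangle, diamond, square, circle, hexagon, cross}, leaving only star.
Block 4, plot 5: block 4 has {triangle, diamond, square, star, circle} and plot 5 has {diamond, square, cross}, leaving only hexagon.
Block 4, plot 4: block 4 has {triangle, diamond, square, star, circle, hexagon} and plot 4 has {diamond, circle}, leaving only cross.
Block 2, plot 4: block 2 has {triangle, diamond, square, hexagon} and plot 4 has {diamond, circle, cross}, leaving only star.
Block 3, plot 4: block 3 has {diamond, square, circle, hexagon, cross} and plot 4 has {diamond, star, circle, cross}, leaving only triangle.
Block 3, plot 7: block 3 has {triangle, diamond, square, circle, hexagon, cross} and plot 7 has {diamond, square, hexagon}, leaving only star.
Block 5, plot 4: block 5 has {triangle, diamond, square, star} and plot 4 has {triangle, diamond, star, circle, cross}, leaving only hexagon.
Block 5, plot 5: block 5 has {triangle, diamond, square, star, hexagon} and plot 5 has {diamond, square, hexagon, cross}, leaving only circle.
Block 6 already has {star, hexagon, cross} and plot 5 already has {diamond, square, circle, hexagon, cross}, so block 6, plot 5 must be triangle.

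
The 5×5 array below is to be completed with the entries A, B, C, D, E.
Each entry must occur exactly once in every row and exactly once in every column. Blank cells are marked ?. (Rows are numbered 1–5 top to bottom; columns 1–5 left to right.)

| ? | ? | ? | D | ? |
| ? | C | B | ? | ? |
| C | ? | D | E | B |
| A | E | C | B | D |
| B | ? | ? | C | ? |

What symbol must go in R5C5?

A

Row 1, column 1: row 1 has {D} and column 1 has {A, B, C}, leaving only E.
Row 1, column 3: row 1 has {D, E} and column 3 has {B, C, D}, leaving only A.
Row 1, column 2: row 1 has {A, D, E} and column 2 has {C, E}, leaving only B.
Row 1, column 5: row 1 has {A, B, D, E} and column 5 has {B, D}, leaving only C.
Row 2, column 1: row 2 has {B, C} and column 1 has {A, B, C, E}, leaving only D.
Row 2, column 4: row 2 has {B, C, D} and column 4 has {B, C, D, E}, leaving only A.
Row 2, column 5: row 2 has {A, B, C, D} and column 5 has {B, C, D}, leaving only E.
Row 5 already has {B, C} and column 5 already has {B, C, D, E}, so row 5, column 5 must be A.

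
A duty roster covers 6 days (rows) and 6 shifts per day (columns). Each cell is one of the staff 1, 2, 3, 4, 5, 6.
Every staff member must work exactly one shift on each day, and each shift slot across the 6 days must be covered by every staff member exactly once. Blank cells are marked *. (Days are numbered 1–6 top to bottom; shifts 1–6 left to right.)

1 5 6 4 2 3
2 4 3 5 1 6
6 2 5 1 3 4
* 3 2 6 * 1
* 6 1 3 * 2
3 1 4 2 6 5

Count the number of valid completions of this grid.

Day 4, shift 1: eliminating its day and shift leaves {4, 5}.
Day 4, shift 5: eliminating its day and shift leaves {4, 5}.
Day 5, shift 1: eliminating its day and shift leaves {4, 5}.
Day 5, shift 5: eliminating its day and shift leaves {4, 5}.
Enumerating the assignments across these blanks that avoid any day or shift repeat gives 2 completions.

2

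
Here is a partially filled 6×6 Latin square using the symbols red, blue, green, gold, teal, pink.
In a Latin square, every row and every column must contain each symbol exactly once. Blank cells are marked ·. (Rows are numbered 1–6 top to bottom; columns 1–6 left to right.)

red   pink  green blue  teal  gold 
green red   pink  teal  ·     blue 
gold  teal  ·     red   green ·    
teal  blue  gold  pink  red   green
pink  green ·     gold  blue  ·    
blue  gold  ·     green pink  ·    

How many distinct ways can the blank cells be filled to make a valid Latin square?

Row 2, column 5: eliminating its row and column leaves {gold}.
Row 3, column 3: eliminating its row and column leaves {blue}.
Row 3, column 6: eliminating its row and column leaves {pink}.
Row 5, column 3: eliminating its row and column leaves {red, teal}.
Row 5, column 6: eliminating its row and column leaves {red, teal}.
Row 6, column 3: eliminating its row and column leaves {red, teal}.
Row 6, column 6: eliminating its row and column leaves {red, teal}.
Enumerating the assignments across these blanks that avoid any row or column repeat gives 2 completions.

2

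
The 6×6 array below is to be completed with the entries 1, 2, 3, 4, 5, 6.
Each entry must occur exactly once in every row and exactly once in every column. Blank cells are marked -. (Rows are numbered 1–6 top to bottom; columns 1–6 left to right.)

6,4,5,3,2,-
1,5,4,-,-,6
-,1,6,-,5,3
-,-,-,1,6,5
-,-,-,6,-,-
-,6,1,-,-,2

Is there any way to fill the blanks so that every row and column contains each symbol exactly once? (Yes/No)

No row or column among the givens repeats a symbol, and propagating forced cells runs into no contradiction.
One valid completion exists (for instance, 6 4 5 3 2 1 / 1 5 4 2 3 6 / 2 1 6 4 5 3 / 4 2 3 1 6 5 / 5 3 2 6 1 4 / 3 6 1 5 4 2).

Yes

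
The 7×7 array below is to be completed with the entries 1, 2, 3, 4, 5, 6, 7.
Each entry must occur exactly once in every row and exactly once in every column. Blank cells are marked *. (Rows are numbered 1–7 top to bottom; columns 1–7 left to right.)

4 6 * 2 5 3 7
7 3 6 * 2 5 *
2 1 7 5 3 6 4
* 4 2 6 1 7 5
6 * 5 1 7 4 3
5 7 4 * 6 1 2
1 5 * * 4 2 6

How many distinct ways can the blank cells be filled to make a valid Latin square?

Row 1, column 3: eliminating its row and column leaves {1}.
Row 2, column 4: eliminating its row and column leaves {4}.
Row 2, column 7: eliminating its row and column leaves {1}.
Row 4, column 1: eliminating its row and column leaves {3}.
Row 5, column 2: eliminating its row and column leaves {2}.
Row 6, column 4: eliminating its row and column leaves {3}.
Row 7, column 3: eliminating its row and column leaves {3}.
Row 7, column 4: eliminating its row and column leaves {3, 7}.
Only one assignment across all blanks avoids any row or column repeat, giving 1 completion.

1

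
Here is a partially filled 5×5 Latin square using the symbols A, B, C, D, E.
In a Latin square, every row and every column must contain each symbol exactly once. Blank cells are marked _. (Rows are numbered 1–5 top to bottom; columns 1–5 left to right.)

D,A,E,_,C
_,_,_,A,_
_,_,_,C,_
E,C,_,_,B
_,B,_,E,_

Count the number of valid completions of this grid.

3

Row 1, column 4: eliminating its row and column leaves {B}.
Row 2, column 1: eliminating its row and column leaves {B, C}.
Row 2, column 2: eliminating its row and column leaves {D, E}.
Row 2, column 3: eliminating its row and column leaves {B, C, D}.
Row 2, column 5: eliminating its row and column leaves {D, E}.
Row 3, column 1: eliminating its row and column leaves {A, B}.
Row 3, column 2: eliminating its row and column leaves {D, E}.
Row 3, column 3: eliminating its row and column leaves {A, B, D}.
Row 3, column 5: eliminating its row and column leaves {A, D, E}.
Row 4, column 3: eliminating its row and column leaves {A, D}.
Row 4, column 4: eliminating its row and column leaves {D}.
Row 5, column 1: eliminating its row and column leaves {A, C}.
Row 5, column 3: eliminating its row and column leaves {A, C, D}.
Row 5, column 5: eliminating its row and column leaves {A, D}.
Enumerating the assignments across these blanks that avoid any row or column repeat gives 3 completions.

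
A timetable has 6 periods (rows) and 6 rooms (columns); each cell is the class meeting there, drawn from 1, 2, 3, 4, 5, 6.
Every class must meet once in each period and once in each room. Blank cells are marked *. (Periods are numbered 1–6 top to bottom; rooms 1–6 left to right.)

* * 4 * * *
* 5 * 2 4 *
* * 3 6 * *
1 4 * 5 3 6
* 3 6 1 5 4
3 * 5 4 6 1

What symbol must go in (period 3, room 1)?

Period 1, room 4: period 1 has {4} and room 4 has {1, 2, 4, 5, 6}, leaving only 3.
Period 2, room 1: period 2 has {2, 4, 5} and room 1 has {1, 3}, leaving only 6.
Period 2, room 3: period 2 has {2, 4, 5, 6} and room 3 has {3, 4, 5, 6}, leaving only 1.
Period 2, room 6: period 2 has {1, 2, 4, 5, 6} and room 6 has {1, 4, 6}, leaving only 3.
Period 4, room 3: period 4 has {1, 3, 4, 5, 6} and room 3 has {1, 3, 4, 5, 6}, leaving only 2.
Period 5, room 1: period 5 has {1, 3, 4, 5, 6} and room 1 has {1, 3, 6}, leaving only 2.
Period 1, room 1: period 1 has {3, 4} and room 1 has {1, 2, 3, 6}, leaving only 5.
Period 3 already has {3, 6} and room 1 already has {1, 2, 3, 5, 6}, so period 3, room 1 must be 4.

4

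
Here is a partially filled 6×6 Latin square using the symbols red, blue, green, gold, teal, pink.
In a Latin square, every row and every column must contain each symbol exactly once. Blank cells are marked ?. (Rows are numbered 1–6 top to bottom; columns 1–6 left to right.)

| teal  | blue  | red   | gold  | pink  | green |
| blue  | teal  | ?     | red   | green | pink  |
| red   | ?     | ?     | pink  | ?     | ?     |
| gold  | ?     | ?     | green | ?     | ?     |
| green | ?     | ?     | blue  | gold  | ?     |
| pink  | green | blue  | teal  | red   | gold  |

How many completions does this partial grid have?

3

Row 2, column 3: eliminating its row and column leaves {gold}.
Row 3, column 2: eliminating its row and column leaves {gold}.
Row 3, column 3: eliminating its row and column leaves {green, gold, teal}.
Row 3, column 5: eliminating its row and column leaves {blue, teal}.
Row 3, column 6: eliminating its row and column leaves {blue, teal}.
Row 4, column 2: eliminating its row and column leaves {red, pink}.
Row 4, column 3: eliminating its row and column leaves {teal, pink}.
Row 4, column 5: eliminating its row and column leaves {blue, teal}.
Row 4, column 6: eliminating its row and column leaves {red, blue, teal}.
Row 5, column 2: eliminating its row and column leaves {red, pink}.
Row 5, column 3: eliminating its row and column leaves {teal, pink}.
Row 5, column 6: eliminating its row and column leaves {red, teal}.
Enumerating the assignments across these blanks that avoid any row or column repeat gives 3 completions.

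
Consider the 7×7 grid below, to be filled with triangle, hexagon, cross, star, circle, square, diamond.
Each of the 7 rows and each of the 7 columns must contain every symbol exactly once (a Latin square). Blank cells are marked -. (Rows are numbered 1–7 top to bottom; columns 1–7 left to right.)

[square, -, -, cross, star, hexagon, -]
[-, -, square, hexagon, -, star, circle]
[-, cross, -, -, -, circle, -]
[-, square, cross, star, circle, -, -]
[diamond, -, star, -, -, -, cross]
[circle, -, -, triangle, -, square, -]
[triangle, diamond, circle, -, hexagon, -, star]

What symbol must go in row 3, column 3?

Row 2, column 1: row 2 has {hexagon, star, circle, square} and column 1 has {triangle, circle, square, diamond}, leaving only cross.
Row 2, column 2: row 2 has {hexagon, cross, star, circle, square} and column 2 has {cross, square, diamond}, leaving only triangle.
Row 1, column 2: row 1 has {hexagon, cross, star, square} and column 2 has {triangle, cross, square, diamond}, leaving only circle.
Row 2, column 5: row 2 has {triangle, hexagon, cross, star, circle, square} and column 5 has {hexagon, star, circle}, leaving only diamond.
Row 4, column 1: row 4 has {cross, star, circle, square} and column 1 has {triangle, cross, circle, square, diamond}, leaving only hexagon.
Row 3, column 1: row 3 has {cross, circle} and column 1 has {triangle, hexagon, cross, circle, square, diamond}, leaving only star.
Row 5, column 2: row 5 has {cross, star, diamond} and column 2 has {triangle, cross, circle, square, diamond}, leaving only hexagon.
Row 5, column 6: row 5 has {hexagon, cross, star, diamond} and column 6 has {hexagon, star, circle, square}, leaving only triangle.
Row 4, column 6: row 4 has {hexagon, cross, star, circle, square} and column 6 has {triangle, hexagon, star, circle, square}, leaving only diamond.
Row 4, column 7: row 4 has {hexagon, cross, star, circle, square, diamond} and column 7 has {cross, star, circle}, leaving only triangle.
Row 1, column 7: row 1 has {hexagon, cross, star, circle, square} and column 7 has {triangle, cross, star, circle}, leaving only diamond.
Row 1, column 3: row 1 has {hexagon, cross, star, circle, square, diamond} and column 3 has {cross, star, circle, square}, leaving only triangle.
Row 5, column 5: row 5 has {triangle, hexagon, cross, star, diamond} and column 5 has {hexagon, star, circle, diamond}, leaving only square.
Row 3, column 5: row 3 has {cross, star, circle} and column 5 has {hexagon, star, circle, square, diamond}, leaving only triangle.
Row 5, column 4: row 5 has {triangle, hexagon, cross, star, square, diamond} and column 4 has {triangle, hexagon, cross, star}, leaving only circle.
Row 6, column 2: row 6 has {triangle, circle, square} and column 2 has {triangle, hexagon, cross, circle, square, diamond}, leaving only star.
Row 6, column 5: row 6 has {triangle, star, circle, square} and column 5 has {triangle, hexagon, star, circle, square, diamond}, leaving only cross.
Row 6, column 7: row 6 has {triangle, cross, star, circle, square} and column 7 has {triangle, cross, star, circle, diamond}, leaving only hexagon.
Row 3, column 7: row 3 has {triangle, cross, star, circle} and column 7 has {triangle, hexagon, cross, star, circle, diamond}, leaving only square.
Row 3, column 4: row 3 has {triangle, cross, star, circle, square} and column 4 has {triangle, hexagon, cross, star, circle}, leaving only diamond.
Row 3 already has {triangle, cross, star, circle, square, diamond} and column 3 already has {triangle, cross, star, circle, square}, so row 3, column 3 must be hexagon.

hexagon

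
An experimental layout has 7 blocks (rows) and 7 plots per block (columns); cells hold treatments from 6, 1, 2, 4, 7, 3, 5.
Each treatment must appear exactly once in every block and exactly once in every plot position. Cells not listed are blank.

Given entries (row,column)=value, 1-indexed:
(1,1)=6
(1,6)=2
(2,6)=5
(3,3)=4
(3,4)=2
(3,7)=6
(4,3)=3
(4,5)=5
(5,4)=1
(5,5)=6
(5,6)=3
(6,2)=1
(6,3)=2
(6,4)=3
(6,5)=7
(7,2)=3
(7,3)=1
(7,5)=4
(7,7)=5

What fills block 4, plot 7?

Block 6, plot 7: block 6 has {1, 2, 7, 3} and plot 7 has {6, 5}, leaving only 4.
Block 6, plot 1: block 6 has {1, 2, 4, 7, 3} and plot 1 has {6}, leaving only 5.
Block 6, plot 6: block 6 has {1, 2, 4, 7, 3, 5} and plot 6 has {2, 3, 5}, leaving only 6.
Block 7, plot 6: block 7 has {1, 4, 3, 5} and plot 6 has {6, 2, 3, 5}, leaving only 7.
Block 3, plot 6: block 3 has {6, 2, 4} and plot 6 has {6, 2, 7, 3, 5}, leaving only 1.
Block 3, plot 5: block 3 has {6, 1, 2, 4} and plot 5 has {6, 4, 7, 5}, leaving only 3.
Block 1, plot 5: block 1 has {6, 2} and plot 5 has {6, 4, 7, 3, 5}, leaving only 1.
Block 2, plot 5: block 2 has {5} and plot 5 has {6, 1, 4, 7, 3, 5}, leaving only 2.
Block 3, plot 1: block 3 has {6, 1, 2, 4, 3} and plot 1 has {6, 5}, leaving only 7.
Block 3, plot 2: block 3 has {6, 1, 2, 4, 7, 3} and plot 2 has {1, 3}, leaving only 5.
Block 4, plot 6: block 4 has {3, 5} and plot 6 has {6, 1, 2, 7, 3, 5}, leaving only 4.
Block 7, plot 1: block 7 has {1, 4, 7, 3, 5} and plot 1 has {6, 7, 5}, leaving only 2.
Block 4, plot 1: block 4 has {4, 3, 5} and plot 1 has {6, 2, 7, 5}, leaving only 1.
Block 5, plot 1: block 5 has {6, 1, 3} and plot 1 has {6, 1, 2, 7, 5}, leaving only 4.
Block 2, plot 1: block 2 has {2, 5} and plot 1 has {6, 1, 2, 4, 7, 5}, leaving only 3.
Block 7, plot 4: block 7 has {1, 2, 4, 7, 3, 5} and plot 4 has {1, 2, 3}, leaving only 6.
Block 4, plot 4: block 4 has {1, 4, 3, 5} and plot 4 has {6, 1, 2, 3}, leaving only 7.
Block 4 already has {1, 4, 7, 3, 5} and plot 7 already has {6, 4, 5}, so block 4, plot 7 must be 2.

2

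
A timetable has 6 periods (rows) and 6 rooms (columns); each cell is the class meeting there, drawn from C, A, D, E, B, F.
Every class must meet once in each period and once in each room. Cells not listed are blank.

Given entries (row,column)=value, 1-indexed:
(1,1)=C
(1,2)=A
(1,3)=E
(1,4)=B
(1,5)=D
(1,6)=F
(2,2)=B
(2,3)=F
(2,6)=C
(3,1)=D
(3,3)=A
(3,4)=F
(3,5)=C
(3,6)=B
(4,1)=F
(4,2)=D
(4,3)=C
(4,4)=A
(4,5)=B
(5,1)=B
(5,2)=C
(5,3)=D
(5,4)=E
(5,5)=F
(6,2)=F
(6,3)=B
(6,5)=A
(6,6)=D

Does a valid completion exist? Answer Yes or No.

No period or room among the givens repeats a symbol, and propagating forced cells runs into no contradiction.
One valid completion exists (for instance, C A E B D F / A B F D E C / D E A F C B / F D C A B E / B C D E F A / E F B C A D).

Yes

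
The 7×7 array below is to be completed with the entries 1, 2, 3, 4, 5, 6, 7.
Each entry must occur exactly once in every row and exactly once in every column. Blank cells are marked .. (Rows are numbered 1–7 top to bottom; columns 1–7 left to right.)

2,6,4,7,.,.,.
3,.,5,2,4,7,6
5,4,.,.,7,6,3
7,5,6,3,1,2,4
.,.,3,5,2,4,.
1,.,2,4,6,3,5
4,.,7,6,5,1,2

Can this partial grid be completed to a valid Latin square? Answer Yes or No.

No

Row 1, column 5: row 1 has {2, 4, 6, 7} and column 5 has {1, 2, 4, 5, 6, 7}, so it must be 3.
Row 1, column 6: row 1 has {2, 3, 4, 6, 7} and column 6 has {1, 2, 3, 4, 6, 7}, so it must be 5.
Row 1, column 7: row 1 has {2, 3, 4, 5, 6, 7} and column 7 has {2, 3, 4, 5, 6}, so it must be 1.
Row 2, column 2: row 2 has {2, 3, 4, 5, 6, 7} and column 2 has {4, 5, 6}, so it must be 1.
Row 3, column 3: row 3 has {3, 4, 5, 6, 7} and column 3 has {2, 3, 4, 5, 6, 7}, so it must be 1.
Now row 3, column 4: row 3 together with column 4 already contain {1, 2, 3, 4, 5, 6, 7} — every symbol — so nothing can go there. The grid has no valid completion.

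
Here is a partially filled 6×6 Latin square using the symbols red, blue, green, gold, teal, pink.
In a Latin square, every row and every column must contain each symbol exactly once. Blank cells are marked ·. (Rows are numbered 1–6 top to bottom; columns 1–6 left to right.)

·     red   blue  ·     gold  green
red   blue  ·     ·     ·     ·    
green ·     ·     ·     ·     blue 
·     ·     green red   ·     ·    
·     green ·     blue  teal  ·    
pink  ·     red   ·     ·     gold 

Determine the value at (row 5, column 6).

red

Row 1, column 1: row 1 has {red, blue, green, gold} and column 1 has {red, green, pink}, leaving only teal.
Row 1, column 4: row 1 has {red, blue, green, gold, teal} and column 4 has {red, blue}, leaving only pink.
Row 5, column 1: row 5 has {blue, green, teal} and column 1 has {red, green, teal, pink}, leaving only gold.
Row 4, column 1: row 4 has {red, green} and column 1 has {red, green, gold, teal, pink}, leaving only blue.
Row 4, column 5: row 4 has {red, blue, green} and column 5 has {gold, teal}, leaving only pink.
Row 2, column 5: row 2 has {red, blue} and column 5 has {gold, teal, pink}, leaving only green.
Row 3, column 5: row 3 has {blue, green} and column 5 has {green, gold, teal, pink}, leaving only red.
Row 4, column 6: row 4 has {red, blue, green, pink} and column 6 has {blue, green, gold}, leaving only teal.
Row 2, column 6: row 2 has {red, blue, green} and column 6 has {blue, green, gold, teal}, leaving only pink.
Row 5 already has {blue, green, gold, teal} and column 6 already has {blue, green, gold, teal, pink}, so row 5, column 6 must be red.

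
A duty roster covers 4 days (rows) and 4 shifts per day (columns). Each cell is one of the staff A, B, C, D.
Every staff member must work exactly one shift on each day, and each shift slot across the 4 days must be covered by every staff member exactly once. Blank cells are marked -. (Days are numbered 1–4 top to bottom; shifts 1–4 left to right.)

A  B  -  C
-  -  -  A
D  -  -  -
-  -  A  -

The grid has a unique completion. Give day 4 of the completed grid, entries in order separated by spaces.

B C A D

Day 1, shift 3: day 1 has {A, B, C} and shift 3 has {A}, leaving only D.
Day 3, shift 4: day 3 has {D} and shift 4 has {A, C}, leaving only B.
Day 4, shift 4: day 4 has {A} and shift 4 has {A, B, C}, leaving only D.
Day 4, shift 2: day 4 has {A, D} and shift 2 has {B}, leaving only C.
Day 4, shift 1: day 4 has {A, C, D} and shift 1 has {A, D}, leaving only B.
So day 4 reads: B C A D.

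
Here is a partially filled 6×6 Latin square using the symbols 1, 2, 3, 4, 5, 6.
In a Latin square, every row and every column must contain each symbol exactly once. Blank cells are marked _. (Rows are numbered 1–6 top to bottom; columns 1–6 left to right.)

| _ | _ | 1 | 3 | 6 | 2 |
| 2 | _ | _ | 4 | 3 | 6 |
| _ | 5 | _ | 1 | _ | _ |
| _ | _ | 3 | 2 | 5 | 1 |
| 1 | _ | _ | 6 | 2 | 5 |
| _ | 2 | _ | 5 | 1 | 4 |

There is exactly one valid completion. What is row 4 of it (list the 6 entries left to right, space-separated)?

Row 1, column 2: row 1 has {1, 2, 3, 6} and column 2 has {2, 5}, leaving only 4.
Row 4, column 2: row 4 has {1, 2, 3, 5} and column 2 has {2, 4, 5}, leaving only 6.
Row 4, column 1: row 4 has {1, 2, 3, 5, 6} and column 1 has {1, 2}, leaving only 4.
So row 4 reads: 4 6 3 2 5 1.

4 6 3 2 5 1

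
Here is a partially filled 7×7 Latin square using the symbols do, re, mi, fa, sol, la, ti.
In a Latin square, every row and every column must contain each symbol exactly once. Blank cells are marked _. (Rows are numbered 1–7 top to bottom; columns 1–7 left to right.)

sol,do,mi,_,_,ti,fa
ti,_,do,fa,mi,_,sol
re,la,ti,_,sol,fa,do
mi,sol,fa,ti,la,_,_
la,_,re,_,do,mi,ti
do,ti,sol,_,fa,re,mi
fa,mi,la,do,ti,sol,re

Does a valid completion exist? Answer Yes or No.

No

Row 4, column 7: row 4 together with column 7 already contain {do, re, mi, fa, sol, la, ti} — every symbol — so nothing can go there. The grid has no valid completion.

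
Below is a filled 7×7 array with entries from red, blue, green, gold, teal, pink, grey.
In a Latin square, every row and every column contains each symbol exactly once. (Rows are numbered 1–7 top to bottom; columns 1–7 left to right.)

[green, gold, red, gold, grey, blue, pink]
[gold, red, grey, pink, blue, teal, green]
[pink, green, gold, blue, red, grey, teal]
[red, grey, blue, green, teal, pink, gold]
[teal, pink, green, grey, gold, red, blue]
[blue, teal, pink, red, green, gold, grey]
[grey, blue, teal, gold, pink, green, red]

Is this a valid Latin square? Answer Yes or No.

No

Row 1 contains gold twice (at columns 2 and 4), so it is not a permutation.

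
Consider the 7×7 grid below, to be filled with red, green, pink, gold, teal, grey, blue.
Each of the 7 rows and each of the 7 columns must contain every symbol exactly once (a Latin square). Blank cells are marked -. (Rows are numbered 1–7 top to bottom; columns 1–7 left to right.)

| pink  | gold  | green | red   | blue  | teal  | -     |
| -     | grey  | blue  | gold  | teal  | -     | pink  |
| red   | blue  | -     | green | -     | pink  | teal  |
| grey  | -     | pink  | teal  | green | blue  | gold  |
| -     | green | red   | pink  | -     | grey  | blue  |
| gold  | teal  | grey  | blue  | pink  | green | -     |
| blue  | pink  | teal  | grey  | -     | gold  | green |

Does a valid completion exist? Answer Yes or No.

Yes

No row or column among the givens repeats a symbol, and propagating forced cells runs into no contradiction.
One valid completion exists (for instance, pink gold green red blue teal grey / green grey blue gold teal red pink / red blue gold green grey pink teal / grey red pink teal green blue gold / teal green red pink gold grey blue / gold teal grey blue pink green red / blue pink teal grey red gold green).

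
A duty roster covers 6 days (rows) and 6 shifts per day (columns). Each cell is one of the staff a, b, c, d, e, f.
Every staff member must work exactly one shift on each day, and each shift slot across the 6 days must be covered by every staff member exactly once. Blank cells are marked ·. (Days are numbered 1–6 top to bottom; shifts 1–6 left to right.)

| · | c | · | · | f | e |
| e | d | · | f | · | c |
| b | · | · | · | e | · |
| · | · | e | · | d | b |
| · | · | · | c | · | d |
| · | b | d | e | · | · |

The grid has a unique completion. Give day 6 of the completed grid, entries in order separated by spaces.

f b d e c a

Day 4, shift 4: day 4 has {b, d, e} and shift 4 has {c, e, f}, leaving only a.
Day 3, shift 4: day 3 has {b, e} and shift 4 has {a, c, e, f}, leaving only d.
Day 1, shift 4: day 1 has {c, e, f} and shift 4 has {a, c, d, e, f}, leaving only b.
Day 1, shift 3: day 1 has {b, c, e, f} and shift 3 has {d, e}, leaving only a.
Day 1, shift 1: day 1 has {a, b, c, e, f} and shift 1 has {b, e}, leaving only d.
Day 2, shift 3: day 2 has {c, d, e, f} and shift 3 has {a, d, e}, leaving only b.
Day 2, shift 5: day 2 has {b, c, d, e, f} and shift 5 has {d, e, f}, leaving only a.
Day 6, shift 5: day 6 has {b, d, e} and shift 5 has {a, d, e, f}, leaving only c.
Day 4, shift 2: day 4 has {a, b, d, e} and shift 2 has {b, c, d}, leaving only f.
Day 3, shift 2: day 3 has {b, d, e} and shift 2 has {b, c, d, f}, leaving only a.
Day 3, shift 6: day 3 has {a, b, d, e} and shift 6 has {b, c, d, e}, leaving only f.
Day 6, shift 6: day 6 has {b, c, d, e} and shift 6 has {b, c, d, e, f}, leaving only a.
Day 6, shift 1: day 6 has {a, b, c, d, e} and shift 1 has {b, d, e}, leaving only f.
So day 6 reads: f b d e c a.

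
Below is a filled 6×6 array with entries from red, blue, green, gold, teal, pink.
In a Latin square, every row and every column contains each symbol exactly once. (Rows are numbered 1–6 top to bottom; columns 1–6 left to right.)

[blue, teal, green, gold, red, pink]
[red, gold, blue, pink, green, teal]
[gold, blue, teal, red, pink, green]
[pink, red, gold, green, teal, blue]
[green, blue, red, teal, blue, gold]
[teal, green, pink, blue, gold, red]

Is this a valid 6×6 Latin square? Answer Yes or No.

No

Column 2 contains blue twice (at rows 3 and 5), so it is not a permutation.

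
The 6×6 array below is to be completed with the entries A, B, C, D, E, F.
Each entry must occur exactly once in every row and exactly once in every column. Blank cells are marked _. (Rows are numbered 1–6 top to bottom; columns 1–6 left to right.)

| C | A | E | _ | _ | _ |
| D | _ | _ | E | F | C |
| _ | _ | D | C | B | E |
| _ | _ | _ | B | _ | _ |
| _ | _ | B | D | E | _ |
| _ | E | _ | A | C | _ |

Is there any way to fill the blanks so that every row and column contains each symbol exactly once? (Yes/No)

Yes

No row or column among the givens repeats a symbol, and propagating forced cells runs into no contradiction.
One valid completion exists (for instance, C A E F D B / D B A E F C / A F D C B E / E D C B A F / F C B D E A / B E F A C D).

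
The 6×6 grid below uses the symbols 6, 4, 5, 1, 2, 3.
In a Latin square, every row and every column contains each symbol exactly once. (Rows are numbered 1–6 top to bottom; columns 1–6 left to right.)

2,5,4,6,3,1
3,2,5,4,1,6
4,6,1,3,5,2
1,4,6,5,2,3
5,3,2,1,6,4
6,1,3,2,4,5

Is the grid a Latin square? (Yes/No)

Each row is a permutation of the 6 symbols, and so is each column.

Yes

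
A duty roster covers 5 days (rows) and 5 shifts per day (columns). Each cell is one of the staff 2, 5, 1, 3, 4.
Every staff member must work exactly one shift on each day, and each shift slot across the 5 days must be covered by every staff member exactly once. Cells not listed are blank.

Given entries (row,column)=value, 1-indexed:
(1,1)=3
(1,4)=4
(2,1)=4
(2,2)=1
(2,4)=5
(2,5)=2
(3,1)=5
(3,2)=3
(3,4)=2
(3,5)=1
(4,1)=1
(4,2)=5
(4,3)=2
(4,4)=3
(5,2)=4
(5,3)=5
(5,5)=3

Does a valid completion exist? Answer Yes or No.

No day or shift among the givens repeats a symbol, and propagating forced cells runs into no contradiction.
One valid completion exists (for instance, 3 2 1 4 5 / 4 1 3 5 2 / 5 3 4 2 1 / 1 5 2 3 4 / 2 4 5 1 3).

Yes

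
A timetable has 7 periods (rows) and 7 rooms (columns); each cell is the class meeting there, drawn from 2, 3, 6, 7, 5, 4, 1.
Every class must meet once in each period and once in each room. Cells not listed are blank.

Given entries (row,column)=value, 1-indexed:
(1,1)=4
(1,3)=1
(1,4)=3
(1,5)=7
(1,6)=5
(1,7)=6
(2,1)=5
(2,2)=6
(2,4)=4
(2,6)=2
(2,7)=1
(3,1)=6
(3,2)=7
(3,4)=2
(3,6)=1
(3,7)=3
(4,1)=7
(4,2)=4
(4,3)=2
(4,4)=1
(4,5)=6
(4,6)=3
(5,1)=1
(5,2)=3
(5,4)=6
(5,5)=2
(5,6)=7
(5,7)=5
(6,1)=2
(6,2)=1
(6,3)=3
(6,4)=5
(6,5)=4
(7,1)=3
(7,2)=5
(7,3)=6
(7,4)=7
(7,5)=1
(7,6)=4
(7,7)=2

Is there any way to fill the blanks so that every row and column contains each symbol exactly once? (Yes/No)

Period 4, room 7: period 4 together with room 7 already contain {2, 3, 6, 7, 5, 4, 1} — every symbol — so nothing can go there. The grid has no valid completion.

No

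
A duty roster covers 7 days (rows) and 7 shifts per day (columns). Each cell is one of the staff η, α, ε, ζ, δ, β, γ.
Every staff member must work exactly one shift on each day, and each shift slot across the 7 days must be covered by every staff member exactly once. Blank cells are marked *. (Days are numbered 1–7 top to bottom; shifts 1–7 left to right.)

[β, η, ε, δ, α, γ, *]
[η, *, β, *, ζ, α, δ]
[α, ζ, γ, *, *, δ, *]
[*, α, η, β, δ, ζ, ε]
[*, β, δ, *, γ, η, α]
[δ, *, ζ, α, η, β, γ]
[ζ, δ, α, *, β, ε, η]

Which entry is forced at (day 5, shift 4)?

Day 1, shift 7: day 1 has {η, α, ε, δ, β, γ} and shift 7 has {η, α, ε, δ, γ}, leaving only ζ.
Day 3, shift 5: day 3 has {α, ζ, δ, γ} and shift 5 has {η, α, ζ, δ, β, γ}, leaving only ε.
Day 3, shift 4: day 3 has {α, ε, ζ, δ, γ} and shift 4 has {α, δ, β}, leaving only η.
Day 3, shift 7: day 3 has {η, α, ε, ζ, δ, γ} and shift 7 has {η, α, ε, ζ, δ, γ}, leaving only β.
Day 4, shift 1: day 4 has {η, α, ε, ζ, δ, β} and shift 1 has {η, α, ζ, δ, β}, leaving only γ.
Day 5, shift 1: day 5 has {η, α, δ, β, γ} and shift 1 has {η, α, ζ, δ, β, γ}, leaving only ε.
Day 5 already has {η, α, ε, δ, β, γ} and shift 4 already has {η, α, δ, β}, so day 5, shift 4 must be ζ.

ζ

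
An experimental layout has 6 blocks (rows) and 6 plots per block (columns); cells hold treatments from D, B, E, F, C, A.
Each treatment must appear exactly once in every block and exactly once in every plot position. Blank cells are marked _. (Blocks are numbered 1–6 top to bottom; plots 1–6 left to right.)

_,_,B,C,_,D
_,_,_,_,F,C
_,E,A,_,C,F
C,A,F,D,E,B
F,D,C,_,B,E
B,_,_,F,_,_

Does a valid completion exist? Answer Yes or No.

No block or plot among the givens repeats a symbol, and propagating forced cells runs into no contradiction.
One valid completion exists (for instance, E F B C A D / A B D E F C / D E A B C F / C A F D E B / F D C A B E / B C E F D A).

Yes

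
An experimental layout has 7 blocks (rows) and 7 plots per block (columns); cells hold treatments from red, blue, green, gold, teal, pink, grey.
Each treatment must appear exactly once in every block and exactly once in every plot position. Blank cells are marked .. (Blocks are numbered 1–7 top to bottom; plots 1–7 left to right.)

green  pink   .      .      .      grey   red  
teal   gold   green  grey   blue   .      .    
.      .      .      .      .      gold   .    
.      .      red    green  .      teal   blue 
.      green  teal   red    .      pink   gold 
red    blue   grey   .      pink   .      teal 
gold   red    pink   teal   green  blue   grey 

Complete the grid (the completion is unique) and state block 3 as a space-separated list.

Block 3, plot 3: block 3 has {gold} and plot 3 has {red, green, teal, pink, grey}, leaving only blue.
Block 3, plot 4: block 3 has {blue, gold} and plot 4 has {red, green, teal, grey}, leaving only pink.
Block 3, plot 1: block 3 has {blue, gold, pink} and plot 1 has {red, green, gold, teal}, leaving only grey.
Block 3, plot 2: block 3 has {blue, gold, pink, grey} and plot 2 has {red, blue, green, gold, pink}, leaving only teal.
Block 3, plot 5: block 3 has {blue, gold, teal, pink, grey} and plot 5 has {blue, green, pink}, leaving only red.
Block 3, plot 7: block 3 has {red, blue, gold, teal, pink, grey} and plot 7 has {red, blue, gold, teal, grey}, leaving only green.
So block 3 reads: grey teal blue pink red gold green.

grey teal blue pink red gold green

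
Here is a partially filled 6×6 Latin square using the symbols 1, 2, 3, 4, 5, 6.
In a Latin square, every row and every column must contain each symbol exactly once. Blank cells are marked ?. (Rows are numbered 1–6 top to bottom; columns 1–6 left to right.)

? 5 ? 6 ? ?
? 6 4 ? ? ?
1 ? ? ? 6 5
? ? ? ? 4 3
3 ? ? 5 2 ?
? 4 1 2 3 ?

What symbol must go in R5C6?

4

Row 1, column 5: row 1 has {5, 6} and column 5 has {2, 3, 4, 6}, leaving only 1.
Row 2, column 5: row 2 has {4, 6} and column 5 has {1, 2, 3, 4, 6}, leaving only 5.
Row 2, column 1: row 2 has {4, 5, 6} and column 1 has {1, 3}, leaving only 2.
Row 1, column 1: row 1 has {1, 5, 6} and column 1 has {1, 2, 3}, leaving only 4.
Row 1, column 6: row 1 has {1, 4, 5, 6} and column 6 has {3, 5}, leaving only 2.
Row 1, column 3: row 1 has {1, 2, 4, 5, 6} and column 3 has {1, 4}, leaving only 3.
Row 2, column 6: row 2 has {2, 4, 5, 6} and column 6 has {2, 3, 5}, leaving only 1.
Row 2, column 4: row 2 has {1, 2, 4, 5, 6} and column 4 has {2, 5, 6}, leaving only 3.
Row 3, column 3: row 3 has {1, 5, 6} and column 3 has {1, 3, 4}, leaving only 2.
Row 3, column 2: row 3 has {1, 2, 5, 6} and column 2 has {4, 5, 6}, leaving only 3.
Row 3, column 4: row 3 has {1, 2, 3, 5, 6} and column 4 has {2, 3, 5, 6}, leaving only 4.
Row 4, column 4: row 4 has {3, 4} and column 4 has {2, 3, 4, 5, 6}, leaving only 1.
Row 4, column 2: row 4 has {1, 3, 4} and column 2 has {3, 4, 5, 6}, leaving only 2.
Row 5, column 2: row 5 has {2, 3, 5} and column 2 has {2, 3, 4, 5, 6}, leaving only 1.
Row 5, column 3: row 5 has {1, 2, 3, 5} and column 3 has {1, 2, 3, 4}, leaving only 6.
Row 5 already has {1, 2, 3, 5, 6} and column 6 already has {1, 2, 3, 5}, so row 5, column 6 must be 4.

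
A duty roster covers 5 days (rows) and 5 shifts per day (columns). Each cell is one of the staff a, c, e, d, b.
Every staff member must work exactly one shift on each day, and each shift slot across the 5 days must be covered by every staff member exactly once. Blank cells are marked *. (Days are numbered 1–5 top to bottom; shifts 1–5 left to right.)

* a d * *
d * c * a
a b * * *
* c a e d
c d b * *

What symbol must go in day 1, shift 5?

Day 2, shift 2: day 2 has {a, c, d} and shift 2 has {a, c, d, b}, leaving only e.
Day 2, shift 4: day 2 has {a, c, e, d} and shift 4 has {e}, leaving only b.
Day 1, shift 4: day 1 has {a, d} and shift 4 has {e, b}, leaving only c.
Day 3, shift 3: day 3 has {a, b} and shift 3 has {a, c, d, b}, leaving only e.
Day 3, shift 4: day 3 has {a, e, b} and shift 4 has {c, e, b}, leaving only d.
Day 3, shift 5: day 3 has {a, e, d, b} and shift 5 has {a, d}, leaving only c.
Day 4, shift 1: day 4 has {a, c, e, d} and shift 1 has {a, c, d}, leaving only b.
Day 1, shift 1: day 1 has {a, c, d} and shift 1 has {a, c, d, b}, leaving only e.
Day 1 already has {a, c, e, d} and shift 5 already has {a, c, d}, so day 1, shift 5 must be b.

b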